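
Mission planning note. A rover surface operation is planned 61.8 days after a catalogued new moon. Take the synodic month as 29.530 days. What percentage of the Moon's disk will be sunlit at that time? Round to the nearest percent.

8%

61.8/29.530 = 2.093 lunations, so 2 complete cycles and 2.74 d into the next.
Phase angle: θ = 360°·(2.74 d)/(29.530 d) = 33.4°.
Illuminated fraction = (1 − cos 33.4°)/2 = (1 − 0.835)/2 ≈ 0.083, so 8%.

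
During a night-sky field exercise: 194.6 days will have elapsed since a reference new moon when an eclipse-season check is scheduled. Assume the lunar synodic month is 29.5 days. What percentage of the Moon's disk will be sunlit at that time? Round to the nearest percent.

Reduce mod P: 194.6 − 6×29.5 = 17.60 d into the current lunation.
Phase angle: θ = 360°·(17.60 d)/(29.5 d) = 214.8°.
cos 214.8° = (-0.821), so f = (1 − (-0.821))/2 = 0.911, so 91%.

91%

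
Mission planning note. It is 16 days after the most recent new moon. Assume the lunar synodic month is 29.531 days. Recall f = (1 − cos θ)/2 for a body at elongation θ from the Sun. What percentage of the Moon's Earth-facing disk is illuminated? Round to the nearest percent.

Phase angle: θ = 360°·(16 d)/(29.531 d) = 195.0°.
With cos θ = (-0.966), the lit fraction is (1 − (-0.966))/2 ≈ 0.983, so 98%.

98%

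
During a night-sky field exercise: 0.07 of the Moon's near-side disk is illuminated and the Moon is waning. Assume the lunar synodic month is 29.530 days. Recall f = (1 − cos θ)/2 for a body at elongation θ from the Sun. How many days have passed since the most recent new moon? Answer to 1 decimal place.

27.0 days

Invert f = (1 − cos θ)/2 to get cos θ = 1 − 2(0.07) = 0.860, hence θ₀ = arccos 0.860 = 30.7°.
A waning Moon lies in 180°–360°, so θ = 360° − 30.7° = 329.3°.
Age = 29.530 × 329.3°/360° ≈ 27.01 days.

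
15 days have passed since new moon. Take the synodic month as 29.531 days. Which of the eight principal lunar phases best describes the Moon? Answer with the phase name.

full moon

θ ≈ 360° × 15/29.531 = 183°, which falls in the full moon sector.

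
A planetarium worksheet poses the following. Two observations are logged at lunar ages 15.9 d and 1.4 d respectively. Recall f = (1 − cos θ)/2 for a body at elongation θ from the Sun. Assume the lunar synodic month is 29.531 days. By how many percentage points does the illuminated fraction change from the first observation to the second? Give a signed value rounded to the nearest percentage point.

-96 pp

θ₁ = 360° × 15.9/29.531 = 193.8°, f₁ = (1 − cos θ₁)/2 = 0.986.
θ₂ = 360° × 1.4/29.531 = 17.1°, f₂ = (1 − cos θ₂)/2 = 0.022.
Change = f₂ − f₁ = -0.963 → -96 percentage points.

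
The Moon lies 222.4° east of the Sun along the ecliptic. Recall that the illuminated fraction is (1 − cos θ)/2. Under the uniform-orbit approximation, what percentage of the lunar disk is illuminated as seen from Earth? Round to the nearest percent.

Half-versine of 222.4°: (1 − (-0.738))/2 = 0.869, i.e. 87%.

87%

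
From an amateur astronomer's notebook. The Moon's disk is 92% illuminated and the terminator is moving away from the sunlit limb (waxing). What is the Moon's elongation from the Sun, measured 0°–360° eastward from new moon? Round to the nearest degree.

147°

From f = (1 − cos θ)/2: cos θ = 1 − 2×0.92 = -0.840; arccos → 147.1°.
Before full moon the principal value applies: θ = 147.1°.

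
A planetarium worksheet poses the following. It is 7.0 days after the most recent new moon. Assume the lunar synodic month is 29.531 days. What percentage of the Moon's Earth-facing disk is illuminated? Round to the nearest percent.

46%

The Moon has covered 7.0/29.531 of its cycle, so θ ≈ 360° × 7.0/29.531 = 85.3°.
With cos θ = 0.081, the lit fraction is (1 − 0.081)/2 ≈ 0.459, so 46%.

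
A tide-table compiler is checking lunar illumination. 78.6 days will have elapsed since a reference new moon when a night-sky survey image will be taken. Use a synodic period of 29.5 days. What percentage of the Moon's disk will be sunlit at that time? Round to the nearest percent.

78.6 d spans 2 complete synodic months (2 × 29.5 = 59.00 d) plus 19.60 d.
Phase angle: θ = 360°·(19.60 d)/(29.5 d) = 239.2°.
Illuminated fraction = (1 − cos 239.2°)/2 = (1 − (-0.512))/2 ≈ 0.756, so 76%.

76%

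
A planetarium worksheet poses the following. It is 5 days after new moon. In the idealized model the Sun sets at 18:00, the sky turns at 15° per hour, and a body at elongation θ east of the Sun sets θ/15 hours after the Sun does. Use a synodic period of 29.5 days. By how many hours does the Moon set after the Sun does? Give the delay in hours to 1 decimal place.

The Moon has covered 5/29.5 of its cycle, so θ ≈ 360° × 5/29.5 = 61.0°.
Delay after the Sun = 61.0° / (15°/h) ≈ 4.07 h.
So the Moon sets 4.07 h after the Sun.

4.1 h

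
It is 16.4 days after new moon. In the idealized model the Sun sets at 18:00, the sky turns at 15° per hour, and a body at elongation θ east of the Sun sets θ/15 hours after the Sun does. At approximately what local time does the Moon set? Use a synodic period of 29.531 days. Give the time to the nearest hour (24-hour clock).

07:00

Elongation θ = 360° × 16.4/29.531 ≈ 199.9°.
At 15° of sky rotation per hour, 199.9° corresponds to a 13.33 h lag.
18:00 + 13.33 h ≈ 07:20 → 07:00 to the nearest hour.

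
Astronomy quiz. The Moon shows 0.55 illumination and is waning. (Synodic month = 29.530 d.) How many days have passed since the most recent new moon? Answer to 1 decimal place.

21.7 days

Invert f = (1 − cos θ)/2 to get cos θ = 1 − 2(0.55) = -0.100, hence θ₀ = arccos -0.100 = 95.7°.
Since the Moon is past full (waning), take the reflex angle: θ = 360° − 95.7° = 264.3°.
At 360°/29.530 d per day, 264.3° corresponds to 21.68 days.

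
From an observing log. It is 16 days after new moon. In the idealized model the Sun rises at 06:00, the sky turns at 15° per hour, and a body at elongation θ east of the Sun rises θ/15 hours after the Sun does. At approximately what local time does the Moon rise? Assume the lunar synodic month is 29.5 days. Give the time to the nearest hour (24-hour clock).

19:00

Phase angle: θ = 360°·(16 d)/(29.5 d) = 195.3°.
At 15° of sky rotation per hour, 195.3° corresponds to a 13.02 h lag.
06:00 + 13.02 h ≈ 19:01 → 19:00 to the nearest hour.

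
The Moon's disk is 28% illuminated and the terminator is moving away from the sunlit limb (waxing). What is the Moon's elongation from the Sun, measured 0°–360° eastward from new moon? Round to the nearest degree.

64°

cos θ = 1 − 2f = 0.440, giving a principal value of 63.9°.
Before full moon the principal value applies: θ = 63.9°.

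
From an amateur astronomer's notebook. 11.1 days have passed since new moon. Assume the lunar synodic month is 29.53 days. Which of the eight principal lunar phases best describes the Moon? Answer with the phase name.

At 11.1/29.53 of the cycle, θ ≈ 135° — the waxing gibbous range.

waxing gibbous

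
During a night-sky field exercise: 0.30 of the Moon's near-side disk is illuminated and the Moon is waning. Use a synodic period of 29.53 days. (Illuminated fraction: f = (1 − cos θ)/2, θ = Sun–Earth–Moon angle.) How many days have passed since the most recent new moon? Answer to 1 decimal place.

From f = (1 − cos θ)/2: cos θ = 1 − 2×0.30 = 0.400; arccos → 66.4°.
A waning Moon lies in 180°–360°, so θ = 360° − 66.4° = 293.6°.
Age = 29.53 × 293.6°/360° ≈ 24.08 days.

24.1 days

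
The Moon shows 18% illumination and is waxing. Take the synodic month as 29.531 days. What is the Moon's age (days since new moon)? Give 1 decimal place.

4.1 days

cos θ = 1 − 2f = 0.640, giving a principal value of 50.2°.
Waxing ⇒ before full, so θ = 50.2°.
That fraction of the synodic month is 50.2/360 × 29.531 d ≈ 4.12 d.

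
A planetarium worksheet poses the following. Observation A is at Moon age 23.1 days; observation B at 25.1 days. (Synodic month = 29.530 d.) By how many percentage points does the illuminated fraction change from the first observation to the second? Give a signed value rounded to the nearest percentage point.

θ₁ = 360° × 23.1/29.530 = 281.6°, f₁ = (1 − cos θ₁)/2 = 0.399.
θ₂ = 360° × 25.1/29.530 = 306.0°, f₂ = (1 − cos θ₂)/2 = 0.206.
Change = f₂ − f₁ = -0.193 → -19 percentage points.

-19 pp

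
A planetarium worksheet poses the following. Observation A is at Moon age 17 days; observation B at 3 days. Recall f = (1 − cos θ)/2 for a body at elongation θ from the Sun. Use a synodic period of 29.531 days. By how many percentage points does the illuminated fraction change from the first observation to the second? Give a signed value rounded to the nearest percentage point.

First observation: θ = 360°·17/29.531 = 207.2°, so f = 0.945.
Second observation: θ = 36.6°, f = 0.098.
Δf = 0.098 − 0.945 = -0.846, i.e. -85 pp.

-85 pp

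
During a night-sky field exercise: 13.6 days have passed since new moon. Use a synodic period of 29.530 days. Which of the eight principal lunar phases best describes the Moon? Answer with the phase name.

At 13.6/29.530 of the cycle, θ ≈ 166° — the full moon range.

full moon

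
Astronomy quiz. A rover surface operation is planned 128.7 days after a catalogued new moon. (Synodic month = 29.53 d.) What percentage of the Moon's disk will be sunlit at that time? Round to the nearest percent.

81%

Reduce mod P: 128.7 − 4×29.53 = 10.58 d into the current lunation.
Phase angle: θ = 360°·(10.58 d)/(29.53 d) = 129.0°.
With cos θ = (-0.629), the lit fraction is (1 − (-0.629))/2 ≈ 0.815, so 81%.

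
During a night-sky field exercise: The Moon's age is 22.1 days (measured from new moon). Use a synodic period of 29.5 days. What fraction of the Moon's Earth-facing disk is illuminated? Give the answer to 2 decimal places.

Phase angle: θ = 360°·(22.1 d)/(29.5 d) = 269.7°.
cos 269.7° = (-0.005), so f = (1 − (-0.005))/2 = 0.503.

0.50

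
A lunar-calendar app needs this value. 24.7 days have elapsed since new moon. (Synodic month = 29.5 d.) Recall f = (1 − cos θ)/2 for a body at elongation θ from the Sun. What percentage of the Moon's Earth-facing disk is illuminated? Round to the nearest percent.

Phase angle: θ = 360°·(24.7 d)/(29.5 d) = 301.4°.
Illuminated fraction = (1 − cos 301.4°)/2 = (1 − 0.521)/2 ≈ 0.239, so 24%.

24%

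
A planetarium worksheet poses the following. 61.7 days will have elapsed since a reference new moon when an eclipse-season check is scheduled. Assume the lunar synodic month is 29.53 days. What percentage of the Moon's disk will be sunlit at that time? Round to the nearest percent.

61.7 d spans 2 complete synodic months (2 × 29.53 = 59.06 d) plus 2.64 d.
Elongation θ = 360° × 2.64/29.53 ≈ 32.2°.
With cos θ = 0.846, the lit fraction is (1 − 0.846)/2 ≈ 0.077, so 8%.

8%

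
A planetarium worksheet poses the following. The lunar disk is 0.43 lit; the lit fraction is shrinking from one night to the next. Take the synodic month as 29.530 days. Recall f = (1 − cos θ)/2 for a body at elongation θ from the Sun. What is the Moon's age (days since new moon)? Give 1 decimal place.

From f = (1 − cos θ)/2: cos θ = 1 − 2×0.43 = 0.140; arccos → 82.0°.
Since the Moon is past full (waning), take the reflex angle: θ = 360° − 82.0° = 278.0°.
At 360°/29.530 d per day, 278.0° corresponds to 22.81 days.

22.8 days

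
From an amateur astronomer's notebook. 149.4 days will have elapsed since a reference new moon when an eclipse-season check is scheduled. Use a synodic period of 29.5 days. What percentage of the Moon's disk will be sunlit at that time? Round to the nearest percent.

4%

149.4/29.5 = 5.064 lunations, so 5 complete cycles and 1.90 d into the next.
Phase angle: θ = 360°·(1.90 d)/(29.5 d) = 23.2°.
Illuminated fraction = (1 − cos 23.2°)/2 = (1 − 0.919)/2 ≈ 0.040, so 4%.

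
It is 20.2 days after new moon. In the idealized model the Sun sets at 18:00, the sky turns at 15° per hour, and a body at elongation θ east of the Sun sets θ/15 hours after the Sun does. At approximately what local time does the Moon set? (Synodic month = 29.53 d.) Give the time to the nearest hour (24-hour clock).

Elongation θ = 360° × 20.2/29.53 ≈ 246.3°.
At 15° of sky rotation per hour, 246.3° corresponds to a 16.42 h lag.
18:00 + 16.42 h ≈ 10:25 → 10:00 to the nearest hour.

10:00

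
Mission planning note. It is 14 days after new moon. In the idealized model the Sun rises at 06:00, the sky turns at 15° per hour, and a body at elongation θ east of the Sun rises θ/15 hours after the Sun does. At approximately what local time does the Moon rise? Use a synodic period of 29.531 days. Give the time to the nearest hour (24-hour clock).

Phase angle: θ = 360°·(14 d)/(29.531 d) = 170.7°.
The Moon trails the Sun by θ/15 = 170.7/15 ≈ 11.38 hours.
06:00 + 11.38 h ≈ 17:23 → 17:00 to the nearest hour.

17:00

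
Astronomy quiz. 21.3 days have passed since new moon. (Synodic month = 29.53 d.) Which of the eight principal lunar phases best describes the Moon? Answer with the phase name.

last quarter

At 21.3/29.53 of the cycle, θ ≈ 260° — the last quarter range.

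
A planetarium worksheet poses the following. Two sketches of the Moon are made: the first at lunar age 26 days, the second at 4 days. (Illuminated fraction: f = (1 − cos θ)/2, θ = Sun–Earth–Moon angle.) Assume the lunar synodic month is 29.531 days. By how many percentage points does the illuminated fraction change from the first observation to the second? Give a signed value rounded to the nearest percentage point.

+4 percentage points

θ₁ = 360° × 26/29.531 = 317.0°, f₁ = (1 − cos θ₁)/2 = 0.135.
θ₂ = 360° × 4/29.531 = 48.8°, f₂ = (1 − cos θ₂)/2 = 0.170.
Change = f₂ − f₁ = +0.036 → +4 percentage points.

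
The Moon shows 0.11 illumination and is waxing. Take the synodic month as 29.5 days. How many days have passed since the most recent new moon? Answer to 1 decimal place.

cos θ = 1 − 2f = 0.780, giving a principal value of 38.7°.
The Moon is waxing (0°–180°), so θ = 38.7° directly.
That fraction of the synodic month is 38.7/360 × 29.5 d ≈ 3.17 d.

3.2 days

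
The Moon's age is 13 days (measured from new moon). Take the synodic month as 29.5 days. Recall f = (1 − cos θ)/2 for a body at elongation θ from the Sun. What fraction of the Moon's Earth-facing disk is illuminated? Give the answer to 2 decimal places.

The Moon has covered 13/29.5 of its cycle, so θ ≈ 360° × 13/29.5 = 158.6°.
Illuminated fraction = (1 − cos 158.6°)/2 = (1 − (-0.931))/2 ≈ 0.966.

0.97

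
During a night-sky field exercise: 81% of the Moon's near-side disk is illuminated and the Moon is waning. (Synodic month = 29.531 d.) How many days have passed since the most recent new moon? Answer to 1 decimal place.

From f = (1 − cos θ)/2: cos θ = 1 − 2×0.81 = -0.620; arccos → 128.3°.
Waning ⇒ past full, so θ = 360° − 128.3° = 231.7°.
That fraction of the synodic month is 231.7/360 × 29.531 d ≈ 19.01 d.

19.0 days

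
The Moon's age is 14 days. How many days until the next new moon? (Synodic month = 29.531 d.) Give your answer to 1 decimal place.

15.5 days

The next new moon completes the synodic month: 29.531 − 14 = 15.531 days.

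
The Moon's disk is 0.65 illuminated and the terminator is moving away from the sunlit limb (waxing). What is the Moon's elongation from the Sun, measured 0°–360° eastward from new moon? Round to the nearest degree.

cos θ = 1 − 2f = -0.300, giving a principal value of 107.5°.
Waxing ⇒ before full, so θ = 107.5°.

107°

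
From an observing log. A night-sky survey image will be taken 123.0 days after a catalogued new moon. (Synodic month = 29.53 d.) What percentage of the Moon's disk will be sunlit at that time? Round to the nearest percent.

25%

123.0 d spans 4 complete synodic months (4 × 29.53 = 118.12 d) plus 4.88 d.
Phase angle: θ = 360°·(4.88 d)/(29.53 d) = 59.5°.
Illuminated fraction = (1 − cos 59.5°)/2 = (1 − 0.508)/2 ≈ 0.246, so 25%.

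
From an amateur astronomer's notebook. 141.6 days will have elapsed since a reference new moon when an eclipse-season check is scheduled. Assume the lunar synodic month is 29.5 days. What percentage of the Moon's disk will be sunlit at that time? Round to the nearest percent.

141.6/29.5 = 4.800 lunations, so 4 complete cycles and 23.60 d into the next.
Elongation θ = 360° × 23.60/29.5 ≈ 288.0°.
Illuminated fraction = (1 − cos 288.0°)/2 = (1 − 0.309)/2 ≈ 0.345, so 35%.

35%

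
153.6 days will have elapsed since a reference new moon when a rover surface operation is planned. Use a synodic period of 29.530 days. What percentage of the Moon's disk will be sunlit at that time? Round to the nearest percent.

153.6/29.530 = 5.201 lunations, so 5 complete cycles and 5.95 d into the next.
The Moon has covered 5.95/29.530 of its cycle, so θ ≈ 360° × 5.95/29.530 = 72.5°.
cos 72.5° = 0.300, so f = (1 − 0.300)/2 = 0.350, so 35%.

35%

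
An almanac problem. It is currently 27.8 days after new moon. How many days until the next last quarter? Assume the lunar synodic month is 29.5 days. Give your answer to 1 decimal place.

23.8 days

Last quarter occurs at elongation 270°, i.e. at age 29.5 × 270/360 = 22.125 d.
This lunation's last quarter (22.125 d) has passed, so add one period: 51.625 − 27.8 = 23.825 days.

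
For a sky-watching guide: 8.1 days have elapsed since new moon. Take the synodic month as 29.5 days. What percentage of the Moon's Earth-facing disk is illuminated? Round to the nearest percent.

58%

The Moon has covered 8.1/29.5 of its cycle, so θ ≈ 360° × 8.1/29.5 = 98.8°.
Illuminated fraction = (1 − cos 98.8°)/2 = (1 − (-0.154))/2 ≈ 0.577, so 58%.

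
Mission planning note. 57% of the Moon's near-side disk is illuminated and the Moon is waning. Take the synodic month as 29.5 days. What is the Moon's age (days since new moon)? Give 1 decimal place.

cos θ = 1 − 2f = -0.140, giving a principal value of 98.0°.
Since the Moon is past full (waning), take the reflex angle: θ = 360° − 98.0° = 262.0°.
That fraction of the synodic month is 262.0/360 × 29.5 d ≈ 21.47 d.

21.5 days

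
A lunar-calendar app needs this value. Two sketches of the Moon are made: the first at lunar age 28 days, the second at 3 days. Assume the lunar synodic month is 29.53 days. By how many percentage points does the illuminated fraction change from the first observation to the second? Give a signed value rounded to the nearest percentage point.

θ₁ = 360° × 28/29.53 = 341.3°, f₁ = (1 − cos θ₁)/2 = 0.026.
θ₂ = 360° × 3/29.53 = 36.6°, f₂ = (1 − cos θ₂)/2 = 0.098.
Change = f₂ − f₁ = +0.072 → +7 percentage points.

+7 pp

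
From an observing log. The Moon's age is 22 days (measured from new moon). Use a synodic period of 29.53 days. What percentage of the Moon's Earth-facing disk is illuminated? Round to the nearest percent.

The Moon has covered 22/29.53 of its cycle, so θ ≈ 360° × 22/29.53 = 268.2°.
cos 268.2° = (-0.031), so f = (1 − (-0.031))/2 = 0.516, so 52%.

52%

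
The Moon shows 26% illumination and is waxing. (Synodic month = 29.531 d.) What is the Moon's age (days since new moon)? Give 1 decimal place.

cos θ = 1 − 2f = 0.480, giving a principal value of 61.3°.
The Moon is waxing (0°–180°), so θ = 61.3° directly.
That fraction of the synodic month is 61.3/360 × 29.531 d ≈ 5.03 d.

5.0 days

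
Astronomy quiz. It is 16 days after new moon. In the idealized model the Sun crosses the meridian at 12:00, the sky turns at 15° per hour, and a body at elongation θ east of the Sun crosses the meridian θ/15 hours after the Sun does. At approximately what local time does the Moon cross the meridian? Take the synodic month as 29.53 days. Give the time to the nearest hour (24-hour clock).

01:00

Phase angle: θ = 360°·(16 d)/(29.53 d) = 195.1°.
The Moon trails the Sun by θ/15 = 195.1/15 ≈ 13.00 hours.
12:00 + 13.00 h ≈ 01:00 → 01:00 to the nearest hour.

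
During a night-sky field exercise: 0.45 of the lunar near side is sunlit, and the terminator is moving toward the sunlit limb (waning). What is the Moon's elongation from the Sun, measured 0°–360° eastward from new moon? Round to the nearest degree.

From f = (1 − cos θ)/2: cos θ = 1 − 2×0.45 = 0.100; arccos → 84.3°.
Waning ⇒ past full, so θ = 360° − 84.3° = 275.7°.

276°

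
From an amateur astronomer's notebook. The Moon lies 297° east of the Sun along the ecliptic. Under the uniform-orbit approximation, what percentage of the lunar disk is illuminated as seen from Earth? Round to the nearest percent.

27%

f = (1 − cos 297°)/2 = (1 − 0.454)/2 ≈ 0.273, i.e. 27%.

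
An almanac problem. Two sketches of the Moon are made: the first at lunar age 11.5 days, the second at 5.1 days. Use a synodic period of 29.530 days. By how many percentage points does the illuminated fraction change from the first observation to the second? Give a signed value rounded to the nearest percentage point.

θ₁ = 360° × 11.5/29.530 = 140.2°, f₁ = (1 − cos θ₁)/2 = 0.884.
θ₂ = 360° × 5.1/29.530 = 62.2°, f₂ = (1 − cos θ₂)/2 = 0.267.
Change = f₂ − f₁ = -0.618 → -62 percentage points.

-62 percentage points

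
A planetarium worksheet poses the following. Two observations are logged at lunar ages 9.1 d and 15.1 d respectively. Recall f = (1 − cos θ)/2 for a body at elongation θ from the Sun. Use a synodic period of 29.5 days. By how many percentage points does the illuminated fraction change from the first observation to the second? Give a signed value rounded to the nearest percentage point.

+32 percentage points

First observation: θ = 360°·9.1/29.5 = 111.1°, so f = 0.680.
Second observation: θ = 184.3°, f = 0.999.
Δf = 0.999 − 0.680 = +0.319, i.e. +32 pp.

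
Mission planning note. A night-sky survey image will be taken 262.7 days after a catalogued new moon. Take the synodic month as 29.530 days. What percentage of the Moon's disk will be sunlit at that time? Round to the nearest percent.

262.7 d spans 8 complete synodic months (8 × 29.530 = 236.24 d) plus 26.46 d.
Elongation θ = 360° × 26.46/29.530 ≈ 322.6°.
Illuminated fraction = (1 − cos 322.6°)/2 = (1 − 0.794)/2 ≈ 0.103, so 10%.

10%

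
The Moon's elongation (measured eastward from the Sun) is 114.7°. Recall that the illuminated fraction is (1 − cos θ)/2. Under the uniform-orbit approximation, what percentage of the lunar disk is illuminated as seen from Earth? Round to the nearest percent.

Half-versine of 114.7°: (1 − (-0.418))/2 = 0.709, i.e. 71%.

71%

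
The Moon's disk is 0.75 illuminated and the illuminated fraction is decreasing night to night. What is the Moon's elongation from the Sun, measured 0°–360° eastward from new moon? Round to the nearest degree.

cos θ = 1 − 2f = -0.500, giving a principal value of 120.0°.
Since the Moon is past full (waning), take the reflex angle: θ = 360° − 120.0° = 240.0°.

240°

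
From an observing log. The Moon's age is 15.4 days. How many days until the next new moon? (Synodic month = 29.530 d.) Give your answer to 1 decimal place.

14.1 days

The next new moon completes the synodic month: 29.530 − 15.4 = 14.130 days.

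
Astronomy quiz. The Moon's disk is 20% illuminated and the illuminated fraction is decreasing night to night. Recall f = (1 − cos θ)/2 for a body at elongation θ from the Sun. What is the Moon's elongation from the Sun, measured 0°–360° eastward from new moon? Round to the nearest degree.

Invert f = (1 − cos θ)/2 to get cos θ = 1 − 2(0.20) = 0.600, hence θ₀ = arccos 0.600 = 53.1°.
Since the Moon is past full (waning), take the reflex angle: θ = 360° − 53.1° = 306.9°.

307°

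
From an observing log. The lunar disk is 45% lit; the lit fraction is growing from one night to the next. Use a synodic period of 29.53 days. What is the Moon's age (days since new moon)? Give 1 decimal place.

6.9 days

cos θ = 1 − 2f = 0.100, giving a principal value of 84.3°.
Waxing ⇒ before full, so θ = 84.3°.
At 360°/29.53 d per day, 84.3° corresponds to 6.91 days.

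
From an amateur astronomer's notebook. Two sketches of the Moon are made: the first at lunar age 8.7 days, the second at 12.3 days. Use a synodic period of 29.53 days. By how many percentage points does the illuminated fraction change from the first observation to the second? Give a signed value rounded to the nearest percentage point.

+29 percentage points

θ₁ = 360° × 8.7/29.53 = 106.1°, f₁ = (1 − cos θ₁)/2 = 0.638.
θ₂ = 360° × 12.3/29.53 = 149.9°, f₂ = (1 − cos θ₂)/2 = 0.933.
Change = f₂ − f₁ = +0.294 → +29 percentage points.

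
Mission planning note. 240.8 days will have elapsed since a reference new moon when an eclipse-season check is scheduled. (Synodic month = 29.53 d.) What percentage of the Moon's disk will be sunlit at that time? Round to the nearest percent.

22%

240.8 d spans 8 complete synodic months (8 × 29.53 = 236.24 d) plus 4.56 d.
Elongation θ = 360° × 4.56/29.53 ≈ 55.6°.
With cos θ = 0.565, the lit fraction is (1 − 0.565)/2 ≈ 0.217, so 22%.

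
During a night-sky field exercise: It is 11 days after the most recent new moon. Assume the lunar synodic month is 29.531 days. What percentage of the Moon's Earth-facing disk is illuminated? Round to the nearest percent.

85%

The Moon has covered 11/29.531 of its cycle, so θ ≈ 360° × 11/29.531 = 134.1°.
With cos θ = (-0.696), the lit fraction is (1 − (-0.696))/2 ≈ 0.848, so 85%.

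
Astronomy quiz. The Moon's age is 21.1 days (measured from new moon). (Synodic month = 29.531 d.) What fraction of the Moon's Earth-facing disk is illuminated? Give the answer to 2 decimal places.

0.61

Elongation θ = 360° × 21.1/29.531 ≈ 257.2°.
cos 257.2° = (-0.221), so f = (1 − (-0.221))/2 = 0.611.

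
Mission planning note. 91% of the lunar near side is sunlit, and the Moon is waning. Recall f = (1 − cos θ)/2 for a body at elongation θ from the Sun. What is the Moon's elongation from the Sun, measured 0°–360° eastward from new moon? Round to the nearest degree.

215°

From f = (1 − cos θ)/2: cos θ = 1 − 2×0.91 = -0.820; arccos → 145.1°.
Waning ⇒ past full, so θ = 360° − 145.1° = 214.9°.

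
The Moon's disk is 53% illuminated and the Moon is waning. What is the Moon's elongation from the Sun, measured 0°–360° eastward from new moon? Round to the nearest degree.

267°

Invert f = (1 − cos θ)/2 to get cos θ = 1 − 2(0.53) = -0.060, hence θ₀ = arccos -0.060 = 93.4°.
Since the Moon is past full (waning), take the reflex angle: θ = 360° − 93.4° = 266.6°.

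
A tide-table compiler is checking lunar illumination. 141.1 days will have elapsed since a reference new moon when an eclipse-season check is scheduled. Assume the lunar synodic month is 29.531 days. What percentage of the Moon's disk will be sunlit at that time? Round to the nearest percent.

41%

141.1 d spans 4 complete synodic months (4 × 29.531 = 118.12 d) plus 22.98 d.
The Moon has covered 22.98/29.531 of its cycle, so θ ≈ 360° × 22.98/29.531 = 280.1°.
cos 280.1° = 0.175, so f = (1 − 0.175)/2 = 0.412, so 41%.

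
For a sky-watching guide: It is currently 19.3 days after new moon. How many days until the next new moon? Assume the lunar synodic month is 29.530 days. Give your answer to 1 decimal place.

10.2 days

One full lunation from the last new moon is 29.530 d; remaining = 29.530 − 19.3 = 10.230 d.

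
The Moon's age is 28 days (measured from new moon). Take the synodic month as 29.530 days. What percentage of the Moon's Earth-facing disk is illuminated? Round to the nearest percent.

3%

Elongation θ = 360° × 28/29.530 ≈ 341.3°.
With cos θ = 0.947, the lit fraction is (1 − 0.947)/2 ≈ 0.026, so 3%.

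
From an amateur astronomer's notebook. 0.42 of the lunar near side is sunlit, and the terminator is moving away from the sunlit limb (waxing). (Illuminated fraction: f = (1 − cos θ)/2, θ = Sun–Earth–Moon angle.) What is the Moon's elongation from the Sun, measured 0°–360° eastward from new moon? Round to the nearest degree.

From f = (1 − cos θ)/2: cos θ = 1 − 2×0.42 = 0.160; arccos → 80.8°.
Before full moon the principal value applies: θ = 80.8°.

81°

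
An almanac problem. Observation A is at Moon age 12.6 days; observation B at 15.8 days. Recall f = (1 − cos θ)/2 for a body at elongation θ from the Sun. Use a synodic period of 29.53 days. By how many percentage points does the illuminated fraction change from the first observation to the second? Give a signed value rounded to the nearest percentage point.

+4 pp

θ₁ = 360° × 12.6/29.53 = 153.6°, f₁ = (1 − cos θ₁)/2 = 0.948.
θ₂ = 360° × 15.8/29.53 = 192.6°, f₂ = (1 − cos θ₂)/2 = 0.988.
Change = f₂ − f₁ = +0.040 → +4 percentage points.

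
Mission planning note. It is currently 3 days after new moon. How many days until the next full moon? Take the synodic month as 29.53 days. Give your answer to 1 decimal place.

11.8 days

Full moon occurs at elongation 180°, i.e. at age 29.53 × 180/360 = 14.765 d.
That is 14.765 − 3 = 11.765 days ahead.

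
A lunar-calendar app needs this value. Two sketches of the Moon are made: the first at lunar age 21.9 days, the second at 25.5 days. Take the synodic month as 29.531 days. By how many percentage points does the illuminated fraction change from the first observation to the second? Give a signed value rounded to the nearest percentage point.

-35 percentage points

First observation: θ = 360°·21.9/29.531 = 267.0°, so f = 0.526.
Second observation: θ = 310.9°, f = 0.173.
Δf = 0.173 − 0.526 = -0.354, i.e. -35 pp.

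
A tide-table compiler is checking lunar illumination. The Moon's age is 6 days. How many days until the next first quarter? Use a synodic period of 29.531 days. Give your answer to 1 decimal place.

First quarter occurs at elongation 90°, i.e. at age 29.531 × 90/360 = 7.383 d.
So 1.383 days remain (7.383 − 6).

1.4 days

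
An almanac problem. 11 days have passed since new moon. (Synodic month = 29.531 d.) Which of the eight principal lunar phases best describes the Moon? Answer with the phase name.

waxing gibbous

At 11/29.531 of the cycle, θ ≈ 134° — the waxing gibbous range.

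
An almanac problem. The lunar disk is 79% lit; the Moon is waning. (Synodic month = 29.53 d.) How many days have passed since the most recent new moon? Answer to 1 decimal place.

From f = (1 − cos θ)/2: cos θ = 1 − 2×0.79 = -0.580; arccos → 125.5°.
A waning Moon lies in 180°–360°, so θ = 360° − 125.5° = 234.5°.
Age = 29.53 × 234.5°/360° ≈ 19.24 days.

19.2 days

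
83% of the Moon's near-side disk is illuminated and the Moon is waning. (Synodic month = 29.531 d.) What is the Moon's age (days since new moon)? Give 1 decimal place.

18.8 days

From f = (1 − cos θ)/2: cos θ = 1 − 2×0.83 = -0.660; arccos → 131.3°.
A waning Moon lies in 180°–360°, so θ = 360° − 131.3° = 228.7°.
That fraction of the synodic month is 228.7/360 × 29.531 d ≈ 18.76 d.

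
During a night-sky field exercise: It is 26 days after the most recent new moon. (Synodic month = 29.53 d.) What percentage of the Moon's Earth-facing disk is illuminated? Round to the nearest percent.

13%

The Moon has covered 26/29.53 of its cycle, so θ ≈ 360° × 26/29.53 = 317.0°.
Illuminated fraction = (1 − cos 317.0°)/2 = (1 − 0.731)/2 ≈ 0.135, so 13%.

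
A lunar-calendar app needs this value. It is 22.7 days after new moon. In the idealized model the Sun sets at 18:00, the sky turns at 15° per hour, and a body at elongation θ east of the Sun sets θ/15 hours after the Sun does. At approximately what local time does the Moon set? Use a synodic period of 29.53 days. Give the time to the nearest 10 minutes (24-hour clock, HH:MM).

12:30

Elongation θ = 360° × 22.7/29.53 ≈ 276.7°.
At 15° of sky rotation per hour, 276.7° corresponds to a 18.45 h lag.
18:00 + 18.449 h ≈ 12:27 → 12:30 to the nearest ten minutes.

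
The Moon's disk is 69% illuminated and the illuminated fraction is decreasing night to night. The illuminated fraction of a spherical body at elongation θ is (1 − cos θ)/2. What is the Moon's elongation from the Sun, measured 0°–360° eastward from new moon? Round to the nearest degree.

From f = (1 − cos θ)/2: cos θ = 1 − 2×0.69 = -0.380; arccos → 112.3°.
A waning Moon lies in 180°–360°, so θ = 360° − 112.3° = 247.7°.

248°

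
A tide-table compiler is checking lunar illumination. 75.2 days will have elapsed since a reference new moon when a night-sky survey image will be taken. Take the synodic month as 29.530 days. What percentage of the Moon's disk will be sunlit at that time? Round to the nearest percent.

98%

Reduce mod P: 75.2 − 2×29.530 = 16.14 d into the current lunation.
The Moon has covered 16.14/29.530 of its cycle, so θ ≈ 360° × 16.14/29.530 = 196.8°.
With cos θ = (-0.958), the lit fraction is (1 − (-0.958))/2 ≈ 0.979, so 98%.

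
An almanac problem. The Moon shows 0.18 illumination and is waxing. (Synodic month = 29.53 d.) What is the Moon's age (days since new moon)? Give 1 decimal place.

From f = (1 − cos θ)/2: cos θ = 1 − 2×0.18 = 0.640; arccos → 50.2°.
Waxing ⇒ before full, so θ = 50.2°.
That fraction of the synodic month is 50.2/360 × 29.53 d ≈ 4.12 d.

4.1 days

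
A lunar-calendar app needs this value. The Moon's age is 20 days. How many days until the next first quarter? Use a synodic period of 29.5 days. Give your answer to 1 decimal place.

First quarter is 0.25 of the way through the cycle: age 0.25 × 29.5 = 7.375 d.
Already past this cycle's first quarter; the next is at 7.375 + 29.5 = 36.875 d, so 36.875 − 20 = 16.875 days.

16.9 days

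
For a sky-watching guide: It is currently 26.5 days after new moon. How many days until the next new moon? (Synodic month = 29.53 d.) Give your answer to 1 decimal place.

The next new moon completes the synodic month: 29.53 − 26.5 = 3.030 days.

3.0 days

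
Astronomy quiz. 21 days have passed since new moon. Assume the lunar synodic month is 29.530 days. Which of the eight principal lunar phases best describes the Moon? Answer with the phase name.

last quarter

θ ≈ 360° × 21/29.530 = 256°, which falls in the last quarter sector.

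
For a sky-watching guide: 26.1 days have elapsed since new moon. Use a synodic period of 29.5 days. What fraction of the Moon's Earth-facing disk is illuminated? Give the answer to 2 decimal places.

0.13

Phase angle: θ = 360°·(26.1 d)/(29.5 d) = 318.5°.
cos 318.5° = 0.749, so f = (1 − 0.749)/2 = 0.125.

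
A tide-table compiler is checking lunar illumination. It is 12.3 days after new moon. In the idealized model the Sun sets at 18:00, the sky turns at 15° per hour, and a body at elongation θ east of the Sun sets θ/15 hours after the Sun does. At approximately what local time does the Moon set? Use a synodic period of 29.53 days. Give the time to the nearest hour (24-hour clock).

04:00

The Moon has covered 12.3/29.53 of its cycle, so θ ≈ 360° × 12.3/29.53 = 149.9°.
At 15° of sky rotation per hour, 149.9° corresponds to a 10.00 h lag.
18:00 + 10.00 h ≈ 04:00 → 04:00 to the nearest hour.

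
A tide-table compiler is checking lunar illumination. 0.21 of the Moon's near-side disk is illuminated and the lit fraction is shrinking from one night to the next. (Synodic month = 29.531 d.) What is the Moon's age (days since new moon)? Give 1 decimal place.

From f = (1 − cos θ)/2: cos θ = 1 − 2×0.21 = 0.580; arccos → 54.5°.
Waning ⇒ past full, so θ = 360° − 54.5° = 305.5°.
Age = 29.531 × 305.5°/360° ≈ 25.06 days.

25.1 days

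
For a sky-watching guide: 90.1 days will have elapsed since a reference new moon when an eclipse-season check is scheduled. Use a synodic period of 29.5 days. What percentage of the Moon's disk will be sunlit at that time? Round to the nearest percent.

3%

Reduce mod P: 90.1 − 3×29.5 = 1.60 d into the current lunation.
Elongation θ = 360° × 1.60/29.5 ≈ 19.5°.
cos 19.5° = 0.942, so f = (1 − 0.942)/2 = 0.029, so 3%.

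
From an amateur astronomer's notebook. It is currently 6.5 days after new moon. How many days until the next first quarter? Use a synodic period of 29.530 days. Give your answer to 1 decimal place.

First quarter occurs at elongation 90°, i.e. at age 29.530 × 90/360 = 7.383 d.
That is 7.383 − 6.5 = 0.883 days ahead.

0.9 days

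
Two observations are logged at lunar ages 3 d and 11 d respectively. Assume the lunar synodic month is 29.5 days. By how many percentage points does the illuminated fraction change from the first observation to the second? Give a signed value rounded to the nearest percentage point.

+75 pp

θ₁ = 360° × 3/29.5 = 36.6°, f₁ = (1 − cos θ₁)/2 = 0.099.
θ₂ = 360° × 11/29.5 = 134.2°, f₂ = (1 − cos θ₂)/2 = 0.849.
Change = f₂ − f₁ = +0.750 → +75 percentage points.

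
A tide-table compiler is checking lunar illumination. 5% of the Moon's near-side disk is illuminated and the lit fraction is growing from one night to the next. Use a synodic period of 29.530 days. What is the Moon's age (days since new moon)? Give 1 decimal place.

2.1 days

cos θ = 1 − 2f = 0.900, giving a principal value of 25.8°.
Waxing ⇒ before full, so θ = 25.8°.
Age = 29.530 × 25.8°/360° ≈ 2.12 days.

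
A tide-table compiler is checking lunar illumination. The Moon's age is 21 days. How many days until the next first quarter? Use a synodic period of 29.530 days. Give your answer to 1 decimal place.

First quarter occurs at elongation 90°, i.e. at age 29.530 × 90/360 = 7.383 d.
This lunation's first quarter (7.383 d) has passed, so add one period: 36.913 − 21 = 15.913 days.

15.9 days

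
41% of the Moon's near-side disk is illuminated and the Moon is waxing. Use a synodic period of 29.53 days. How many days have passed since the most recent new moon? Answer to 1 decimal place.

From f = (1 − cos θ)/2: cos θ = 1 − 2×0.41 = 0.180; arccos → 79.6°.
Before full moon the principal value applies: θ = 79.6°.
That fraction of the synodic month is 79.6/360 × 29.53 d ≈ 6.53 d.

6.5 days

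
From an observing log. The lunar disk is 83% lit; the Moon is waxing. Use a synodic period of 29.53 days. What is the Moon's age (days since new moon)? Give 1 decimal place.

10.8 days

From f = (1 − cos θ)/2: cos θ = 1 − 2×0.83 = -0.660; arccos → 131.3°.
The Moon is waxing (0°–180°), so θ = 131.3° directly.
Age = 29.53 × 131.3°/360° ≈ 10.77 days.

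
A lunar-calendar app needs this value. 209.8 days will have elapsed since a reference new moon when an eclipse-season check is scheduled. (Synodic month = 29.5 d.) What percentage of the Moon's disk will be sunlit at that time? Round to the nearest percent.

12%

209.8/29.5 = 7.112 lunations, so 7 complete cycles and 3.30 d into the next.
Phase angle: θ = 360°·(3.30 d)/(29.5 d) = 40.3°.
Illuminated fraction = (1 − cos 40.3°)/2 = (1 − 0.763)/2 ≈ 0.119, so 12%.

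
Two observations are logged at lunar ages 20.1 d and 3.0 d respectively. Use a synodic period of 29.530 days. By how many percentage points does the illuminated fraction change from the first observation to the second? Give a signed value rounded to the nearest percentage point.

First observation: θ = 360°·20.1/29.530 = 245.0°, so f = 0.711.
Second observation: θ = 36.6°, f = 0.098.
Δf = 0.098 − 0.711 = -0.613, i.e. -61 pp.

-61 pp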